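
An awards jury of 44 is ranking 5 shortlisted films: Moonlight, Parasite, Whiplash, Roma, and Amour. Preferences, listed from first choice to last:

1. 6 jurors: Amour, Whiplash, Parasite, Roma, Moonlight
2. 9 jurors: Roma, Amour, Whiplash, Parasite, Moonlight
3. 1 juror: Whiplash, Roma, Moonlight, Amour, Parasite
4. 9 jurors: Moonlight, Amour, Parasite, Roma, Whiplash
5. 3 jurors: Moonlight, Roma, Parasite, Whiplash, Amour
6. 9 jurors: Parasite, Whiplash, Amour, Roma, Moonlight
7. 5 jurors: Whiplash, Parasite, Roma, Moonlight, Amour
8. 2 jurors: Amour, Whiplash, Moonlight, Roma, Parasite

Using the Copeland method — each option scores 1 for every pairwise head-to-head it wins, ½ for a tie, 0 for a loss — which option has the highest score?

Moonlight: loses to Parasite, Whiplash, Roma, and Amour → score 0.
Parasite: beats Moonlight and Roma; loses to Whiplash and Amour → score 2.
Whiplash: beats Moonlight, Parasite, and Roma; loses to Amour → score 3.
Roma: beats Moonlight; loses to Parasite, Whiplash, and Amour → score 1.
Amour: beats Moonlight, Parasite, Whiplash, and Roma → score 4.
Amour has the best pairwise record.

Amour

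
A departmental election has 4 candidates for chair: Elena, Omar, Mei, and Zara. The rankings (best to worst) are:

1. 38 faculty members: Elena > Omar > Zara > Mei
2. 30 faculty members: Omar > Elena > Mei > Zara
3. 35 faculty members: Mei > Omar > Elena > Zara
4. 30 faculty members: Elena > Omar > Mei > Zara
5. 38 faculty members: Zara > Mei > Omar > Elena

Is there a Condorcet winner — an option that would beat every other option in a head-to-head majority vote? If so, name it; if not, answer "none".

Omar

Omar vs Elena: 103–68 for Omar.
Omar vs Mei: 98–73 for Omar.
Omar vs Zara: 133–38 for Omar.
Omar beats every other option head-to-head.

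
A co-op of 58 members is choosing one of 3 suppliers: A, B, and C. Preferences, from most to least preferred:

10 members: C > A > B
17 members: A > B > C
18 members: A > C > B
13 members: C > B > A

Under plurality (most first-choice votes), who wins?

First-place votes: A 35, B 0, C 23.
A has the most first-place votes.

A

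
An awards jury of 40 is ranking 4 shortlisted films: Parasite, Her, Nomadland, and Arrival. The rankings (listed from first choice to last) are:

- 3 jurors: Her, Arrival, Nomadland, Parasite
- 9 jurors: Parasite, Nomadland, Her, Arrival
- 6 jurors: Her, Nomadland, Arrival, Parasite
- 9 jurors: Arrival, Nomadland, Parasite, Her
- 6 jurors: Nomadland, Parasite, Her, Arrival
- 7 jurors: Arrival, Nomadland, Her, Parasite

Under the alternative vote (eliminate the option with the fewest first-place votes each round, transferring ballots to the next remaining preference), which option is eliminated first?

Round 1: Parasite 9, Her 9, Nomadland 6, Arrival 16. Eliminate Nomadland.

Nomadland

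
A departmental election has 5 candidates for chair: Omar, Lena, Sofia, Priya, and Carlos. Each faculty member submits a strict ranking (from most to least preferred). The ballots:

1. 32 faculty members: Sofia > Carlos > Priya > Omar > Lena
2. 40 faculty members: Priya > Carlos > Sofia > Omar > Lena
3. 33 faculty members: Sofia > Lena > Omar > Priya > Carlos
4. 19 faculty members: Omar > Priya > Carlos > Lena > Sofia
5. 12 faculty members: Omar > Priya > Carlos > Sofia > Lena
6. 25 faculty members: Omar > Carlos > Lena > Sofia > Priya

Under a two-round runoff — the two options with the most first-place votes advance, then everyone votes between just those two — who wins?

Round 1 first-place votes: Omar 56, Lena 0, Sofia 65, Priya 40, Carlos 0.
Sofia and Omar advance.
Runoff: Sofia is preferred to Omar by 105 voters; Omar by 56.
Sofia wins the runoff.

Sofia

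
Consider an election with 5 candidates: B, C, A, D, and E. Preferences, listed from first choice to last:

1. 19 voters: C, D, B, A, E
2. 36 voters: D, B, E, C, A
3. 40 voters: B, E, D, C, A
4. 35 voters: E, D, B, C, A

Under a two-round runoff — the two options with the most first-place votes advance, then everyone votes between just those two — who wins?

D

Round 1 first-place votes: B 40, C 19, A 0, D 36, E 35.
B and D advance.
Runoff: B is preferred to D by 40 voters; D by 90.
D wins the runoff.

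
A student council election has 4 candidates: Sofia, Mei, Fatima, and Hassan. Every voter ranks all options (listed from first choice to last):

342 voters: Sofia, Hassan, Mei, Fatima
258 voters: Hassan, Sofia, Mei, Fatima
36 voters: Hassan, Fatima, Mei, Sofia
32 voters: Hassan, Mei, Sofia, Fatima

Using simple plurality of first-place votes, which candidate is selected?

Sofia

First-place votes: Sofia 342, Mei 0, Fatima 0, Hassan 326.
Sofia has the most first-place votes.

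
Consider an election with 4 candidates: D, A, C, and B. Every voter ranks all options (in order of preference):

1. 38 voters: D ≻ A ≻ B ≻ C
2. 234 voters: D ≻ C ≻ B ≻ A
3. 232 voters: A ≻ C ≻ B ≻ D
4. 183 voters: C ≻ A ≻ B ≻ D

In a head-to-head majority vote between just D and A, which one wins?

A

Voters preferring D to A: 272; preferring A to D: 415.
A wins the head-to-head.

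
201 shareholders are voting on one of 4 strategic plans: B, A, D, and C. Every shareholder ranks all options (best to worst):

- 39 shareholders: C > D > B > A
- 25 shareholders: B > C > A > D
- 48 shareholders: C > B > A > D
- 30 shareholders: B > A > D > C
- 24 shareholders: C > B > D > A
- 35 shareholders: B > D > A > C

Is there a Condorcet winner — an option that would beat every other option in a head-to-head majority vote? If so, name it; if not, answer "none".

C vs B: 111–90 for C.
C vs A: 136–65 for C.
C vs D: 136–65 for C.
C beats every other option head-to-head.

C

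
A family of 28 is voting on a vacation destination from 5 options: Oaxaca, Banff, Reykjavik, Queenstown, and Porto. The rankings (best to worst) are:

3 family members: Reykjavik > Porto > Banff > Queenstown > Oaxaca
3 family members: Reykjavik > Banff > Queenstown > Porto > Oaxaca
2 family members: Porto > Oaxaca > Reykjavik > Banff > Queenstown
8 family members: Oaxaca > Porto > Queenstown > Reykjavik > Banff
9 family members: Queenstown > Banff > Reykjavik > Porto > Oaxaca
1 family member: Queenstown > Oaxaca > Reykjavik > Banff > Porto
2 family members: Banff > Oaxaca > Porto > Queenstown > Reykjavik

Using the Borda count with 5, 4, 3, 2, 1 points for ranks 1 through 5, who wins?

Oaxaca: 3·1 + 3·1 + 2·4 + 8·5 + 9·1 + 1·4 + 2·4 = 75
Banff: 3·3 + 3·4 + 2·2 + 8·1 + 9·4 + 1·2 + 2·5 = 81
Reykjavik: 3·5 + 3·5 + 2·3 + 8·2 + 9·3 + 1·3 + 2·1 = 84
Queenstown: 3·2 + 3·3 + 2·1 + 8·3 + 9·5 + 1·5 + 2·2 = 95
Porto: 3·4 + 3·2 + 2·5 + 8·4 + 9·2 + 1·1 + 2·3 = 85
Queenstown has the highest Borda score (95).

Queenstown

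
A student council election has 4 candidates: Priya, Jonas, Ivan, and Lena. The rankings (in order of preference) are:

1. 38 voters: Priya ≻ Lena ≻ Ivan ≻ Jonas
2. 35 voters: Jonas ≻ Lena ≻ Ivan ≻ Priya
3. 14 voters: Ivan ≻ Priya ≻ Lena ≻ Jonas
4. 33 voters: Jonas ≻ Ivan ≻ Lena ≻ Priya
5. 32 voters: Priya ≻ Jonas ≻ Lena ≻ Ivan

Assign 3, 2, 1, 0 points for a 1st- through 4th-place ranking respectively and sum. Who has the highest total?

Priya: 38·3 + 35·0 + 14·2 + 33·0 + 32·3 = 238
Jonas: 38·0 + 35·3 + 14·0 + 33·3 + 32·2 = 268
Ivan: 38·1 + 35·1 + 14·3 + 33·2 + 32·0 = 181
Lena: 38·2 + 35·2 + 14·1 + 33·1 + 32·1 = 225
Jonas has the highest Borda score (268).

Jonas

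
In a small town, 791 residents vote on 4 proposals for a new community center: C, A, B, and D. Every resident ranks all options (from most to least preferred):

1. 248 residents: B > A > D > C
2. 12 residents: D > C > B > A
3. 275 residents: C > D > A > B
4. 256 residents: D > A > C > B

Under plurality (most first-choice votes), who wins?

First-place votes: C 275, A 0, B 248, D 268.
C has the most first-place votes.

C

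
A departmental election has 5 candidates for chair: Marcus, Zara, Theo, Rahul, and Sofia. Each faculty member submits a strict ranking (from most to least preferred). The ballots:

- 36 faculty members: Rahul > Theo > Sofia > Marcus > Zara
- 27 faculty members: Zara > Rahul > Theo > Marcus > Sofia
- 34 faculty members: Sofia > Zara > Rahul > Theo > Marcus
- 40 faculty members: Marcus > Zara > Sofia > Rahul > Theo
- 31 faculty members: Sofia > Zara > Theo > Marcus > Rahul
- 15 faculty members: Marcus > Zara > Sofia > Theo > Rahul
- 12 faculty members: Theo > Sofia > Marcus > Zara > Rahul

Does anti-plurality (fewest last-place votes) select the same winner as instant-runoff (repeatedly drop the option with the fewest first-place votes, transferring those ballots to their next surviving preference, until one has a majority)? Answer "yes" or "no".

yes

Anti-plurality — last-place votes: Marcus 34, Zara 36, Theo 40, Rahul 58, Sofia 27. Winner: Sofia.
Instant-runoff — R1 Marcus 55, Zara 27, Theo 12, Rahul 36, Sofia 65 (Theo out); R2 Marcus 55, Zara 27, Rahul 36, Sofia 77 (Zara out); R3 Marcus 55, Rahul 63, Sofia 77 (Marcus out); R4 Rahul 63, Sofia 132 (Sofia winner). Winner: Sofia.
The two methods agree.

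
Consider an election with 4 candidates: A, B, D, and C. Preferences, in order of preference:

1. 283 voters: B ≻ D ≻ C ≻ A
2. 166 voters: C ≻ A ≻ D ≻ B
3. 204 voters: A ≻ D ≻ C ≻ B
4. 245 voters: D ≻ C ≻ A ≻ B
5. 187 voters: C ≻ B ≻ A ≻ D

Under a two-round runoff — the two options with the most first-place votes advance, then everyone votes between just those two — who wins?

Round 1 first-place votes: A 204, B 283, D 245, C 353.
C and B advance.
Runoff: C is preferred to B by 802 voters; B by 283.
C wins the runoff.

C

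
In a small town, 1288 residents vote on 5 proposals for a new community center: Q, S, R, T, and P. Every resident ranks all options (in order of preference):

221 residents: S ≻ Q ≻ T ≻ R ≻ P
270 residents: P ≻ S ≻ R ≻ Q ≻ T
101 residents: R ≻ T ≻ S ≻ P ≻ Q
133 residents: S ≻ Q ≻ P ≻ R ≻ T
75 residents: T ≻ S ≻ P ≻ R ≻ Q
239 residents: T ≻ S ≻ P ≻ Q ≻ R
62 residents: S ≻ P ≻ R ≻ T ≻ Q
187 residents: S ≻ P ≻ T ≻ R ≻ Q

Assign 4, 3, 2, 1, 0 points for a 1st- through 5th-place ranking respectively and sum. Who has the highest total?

S

Q: 221·3 + 270·1 + 101·0 + 133·3 + 75·0 + 239·1 + 62·0 + 187·0 = 1571
S: 221·4 + 270·3 + 101·2 + 133·4 + 75·3 + 239·3 + 62·4 + 187·4 = 4366
R: 221·1 + 270·2 + 101·4 + 133·1 + 75·1 + 239·0 + 62·2 + 187·1 = 1684
T: 221·2 + 270·0 + 101·3 + 133·0 + 75·4 + 239·4 + 62·1 + 187·2 = 2437
P: 221·0 + 270·4 + 101·1 + 133·2 + 75·2 + 239·2 + 62·3 + 187·3 = 2822
S has the highest Borda score (4366).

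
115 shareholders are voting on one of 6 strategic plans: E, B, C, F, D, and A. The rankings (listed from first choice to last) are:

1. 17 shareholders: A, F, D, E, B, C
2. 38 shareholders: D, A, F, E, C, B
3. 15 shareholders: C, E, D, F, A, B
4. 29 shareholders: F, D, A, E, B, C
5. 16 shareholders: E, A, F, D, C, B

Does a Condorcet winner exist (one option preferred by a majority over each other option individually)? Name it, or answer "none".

none

Checking pairwise contests:
F beats E 84–31.
E beats B 115–0.
E beats C 100–15.
A beats F 71–44.
F beats D 62–53.
D beats A 82–33.
Every option loses at least one head-to-head, so there is no Condorcet winner.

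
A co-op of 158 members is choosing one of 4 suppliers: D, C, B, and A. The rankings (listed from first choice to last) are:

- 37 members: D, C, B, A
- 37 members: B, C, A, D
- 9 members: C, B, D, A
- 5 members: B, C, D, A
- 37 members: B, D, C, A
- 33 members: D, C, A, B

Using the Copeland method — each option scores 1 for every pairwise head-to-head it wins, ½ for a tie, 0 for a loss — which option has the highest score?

B

D: beats C and A; loses to B → score 2.
C: beats A; ties B; loses to D → score 1.5.
B: beats D and A; ties C → score 2.5.
A: loses to D, C, and B → score 0.
B has the best pairwise record.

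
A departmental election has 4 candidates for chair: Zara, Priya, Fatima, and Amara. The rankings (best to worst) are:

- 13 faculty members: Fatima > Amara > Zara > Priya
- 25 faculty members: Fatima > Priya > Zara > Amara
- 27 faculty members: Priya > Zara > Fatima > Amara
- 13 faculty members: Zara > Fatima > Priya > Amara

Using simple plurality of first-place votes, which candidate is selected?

First-place votes: Zara 13, Priya 27, Fatima 38, Amara 0.
Fatima has the most first-place votes.

Fatima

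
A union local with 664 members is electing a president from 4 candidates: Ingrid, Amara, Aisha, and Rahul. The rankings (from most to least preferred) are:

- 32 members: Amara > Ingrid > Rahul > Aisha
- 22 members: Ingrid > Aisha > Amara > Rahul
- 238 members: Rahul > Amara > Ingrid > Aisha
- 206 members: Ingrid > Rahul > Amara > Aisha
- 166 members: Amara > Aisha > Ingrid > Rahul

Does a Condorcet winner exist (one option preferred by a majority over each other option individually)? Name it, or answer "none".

none

Checking pairwise contests:
Amara beats Ingrid 436–228.
Rahul beats Amara 444–220.
Ingrid beats Aisha 498–166.
Ingrid beats Rahul 426–238.
Every option loses at least one head-to-head, so there is no Condorcet winner.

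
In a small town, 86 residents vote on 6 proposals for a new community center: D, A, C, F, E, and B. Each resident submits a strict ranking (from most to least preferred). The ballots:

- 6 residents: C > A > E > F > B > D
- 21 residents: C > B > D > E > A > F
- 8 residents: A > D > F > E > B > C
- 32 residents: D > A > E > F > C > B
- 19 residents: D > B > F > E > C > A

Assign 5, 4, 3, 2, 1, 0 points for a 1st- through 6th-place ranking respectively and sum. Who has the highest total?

D: 6·0 + 21·3 + 8·4 + 32·5 + 19·5 = 350
A: 6·4 + 21·1 + 8·5 + 32·4 + 19·0 = 213
C: 6·5 + 21·5 + 8·0 + 32·1 + 19·1 = 186
F: 6·2 + 21·0 + 8·3 + 32·2 + 19·3 = 157
E: 6·3 + 21·2 + 8·2 + 32·3 + 19·2 = 210
B: 6·1 + 21·4 + 8·1 + 32·0 + 19·4 = 174
D has the highest Borda score (350).

D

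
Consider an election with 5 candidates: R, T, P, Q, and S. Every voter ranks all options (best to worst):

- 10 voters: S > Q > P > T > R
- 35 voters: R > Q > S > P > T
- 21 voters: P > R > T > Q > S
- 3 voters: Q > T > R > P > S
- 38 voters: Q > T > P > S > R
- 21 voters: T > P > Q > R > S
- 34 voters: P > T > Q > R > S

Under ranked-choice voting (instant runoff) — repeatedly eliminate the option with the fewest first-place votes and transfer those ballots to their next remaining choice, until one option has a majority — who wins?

Round 1: R 35, T 21, P 55, Q 41, S 10. Eliminate S.
Round 2: R 35, T 21, P 55, Q 51. Eliminate T.
Round 3: R 35, P 76, Q 51. Eliminate R.
Round 4: P 76, Q 86. Q has a majority.

Q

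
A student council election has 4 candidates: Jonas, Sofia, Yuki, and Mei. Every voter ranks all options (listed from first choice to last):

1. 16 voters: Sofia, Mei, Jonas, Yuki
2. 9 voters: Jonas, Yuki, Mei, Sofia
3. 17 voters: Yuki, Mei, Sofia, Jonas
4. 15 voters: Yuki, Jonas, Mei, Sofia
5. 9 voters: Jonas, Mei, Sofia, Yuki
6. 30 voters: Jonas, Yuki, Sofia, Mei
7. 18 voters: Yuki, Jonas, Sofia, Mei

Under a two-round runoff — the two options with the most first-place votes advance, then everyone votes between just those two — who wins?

Jonas

Round 1 first-place votes: Jonas 48, Sofia 16, Yuki 50, Mei 0.
Yuki and Jonas advance.
Runoff: Yuki is preferred to Jonas by 50 voters; Jonas by 64.
Jonas wins the runoff.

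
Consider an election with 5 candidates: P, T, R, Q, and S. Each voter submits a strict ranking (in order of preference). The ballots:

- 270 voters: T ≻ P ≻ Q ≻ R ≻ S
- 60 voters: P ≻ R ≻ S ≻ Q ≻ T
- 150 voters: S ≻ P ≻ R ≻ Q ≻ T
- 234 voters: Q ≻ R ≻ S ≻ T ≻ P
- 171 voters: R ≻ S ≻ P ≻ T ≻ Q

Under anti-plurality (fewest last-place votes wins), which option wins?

Last-place votes: P 234, T 210, R 0, Q 171, S 270.
R is ranked last by the fewest voters, so R wins.

R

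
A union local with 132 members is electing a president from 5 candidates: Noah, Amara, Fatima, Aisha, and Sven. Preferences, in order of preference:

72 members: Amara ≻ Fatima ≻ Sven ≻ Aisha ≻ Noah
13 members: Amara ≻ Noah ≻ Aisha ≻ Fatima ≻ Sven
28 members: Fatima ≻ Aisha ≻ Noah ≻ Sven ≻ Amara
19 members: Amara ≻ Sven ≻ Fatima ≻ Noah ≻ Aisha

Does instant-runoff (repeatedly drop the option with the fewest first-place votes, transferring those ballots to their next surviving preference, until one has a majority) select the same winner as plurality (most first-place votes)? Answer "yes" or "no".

yes

Instant-runoff — R1 Noah 0, Amara 104, Fatima 28, Aisha 0, Sven 0 (Amara winner). Winner: Amara.
Plurality — first-place votes: Noah 0, Amara 104, Fatima 28, Aisha 0, Sven 0. Winner: Amara.
The two methods agree.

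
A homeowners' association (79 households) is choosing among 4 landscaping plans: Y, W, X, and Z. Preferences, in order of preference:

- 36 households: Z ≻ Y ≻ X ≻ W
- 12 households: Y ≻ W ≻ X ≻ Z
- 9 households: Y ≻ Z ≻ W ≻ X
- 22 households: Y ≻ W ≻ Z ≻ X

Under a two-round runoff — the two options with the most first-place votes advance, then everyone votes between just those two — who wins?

Round 1 first-place votes: Y 43, W 0, X 0, Z 36.
Y and Z advance.
Runoff: Y is preferred to Z by 43 voters; Z by 36.
Y wins the runoff.

Y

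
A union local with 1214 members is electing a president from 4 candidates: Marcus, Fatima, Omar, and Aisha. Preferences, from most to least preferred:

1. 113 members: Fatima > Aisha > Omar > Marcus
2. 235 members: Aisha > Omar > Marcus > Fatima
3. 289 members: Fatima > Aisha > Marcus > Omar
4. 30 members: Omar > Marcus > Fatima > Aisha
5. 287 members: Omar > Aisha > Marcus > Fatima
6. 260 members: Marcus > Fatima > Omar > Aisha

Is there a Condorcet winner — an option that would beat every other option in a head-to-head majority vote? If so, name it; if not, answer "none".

Checking pairwise contests:
Omar beats Marcus 665–549.
Marcus beats Fatima 812–402.
Fatima beats Omar 662–552.
Fatima beats Aisha 692–522.
Every option loses at least one head-to-head, so there is no Condorcet winner.

none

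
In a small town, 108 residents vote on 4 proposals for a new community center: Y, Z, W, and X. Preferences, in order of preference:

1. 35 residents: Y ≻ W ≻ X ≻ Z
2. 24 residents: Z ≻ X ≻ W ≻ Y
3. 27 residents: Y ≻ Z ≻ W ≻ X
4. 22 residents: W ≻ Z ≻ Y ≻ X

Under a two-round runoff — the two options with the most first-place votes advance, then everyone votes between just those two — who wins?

Y

Round 1 first-place votes: Y 62, Z 24, W 22, X 0.
Y and Z advance.
Runoff: Y is preferred to Z by 62 voters; Z by 46.
Y wins the runoff.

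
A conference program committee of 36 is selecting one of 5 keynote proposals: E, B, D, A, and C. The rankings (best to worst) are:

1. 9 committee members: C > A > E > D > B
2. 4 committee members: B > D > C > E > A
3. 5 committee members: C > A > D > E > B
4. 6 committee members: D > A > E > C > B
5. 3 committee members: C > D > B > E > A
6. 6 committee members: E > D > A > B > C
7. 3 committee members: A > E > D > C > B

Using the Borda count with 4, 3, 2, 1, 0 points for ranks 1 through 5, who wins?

E: 9·2 + 4·1 + 5·1 + 6·2 + 3·1 + 6·4 + 3·3 = 75
B: 9·0 + 4·4 + 5·0 + 6·0 + 3·2 + 6·1 + 3·0 = 28
D: 9·1 + 4·3 + 5·2 + 6·4 + 3·3 + 6·3 + 3·2 = 88
A: 9·3 + 4·0 + 5·3 + 6·3 + 3·0 + 6·2 + 3·4 = 84
C: 9·4 + 4·2 + 5·4 + 6·1 + 3·4 + 6·0 + 3·1 = 85
D has the highest Borda score (88).

D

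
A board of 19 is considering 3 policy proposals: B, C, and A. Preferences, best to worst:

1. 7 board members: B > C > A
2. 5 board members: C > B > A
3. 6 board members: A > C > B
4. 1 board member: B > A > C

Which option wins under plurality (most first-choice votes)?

B

First-place votes: B 8, C 5, A 6.
B has the most first-place votes.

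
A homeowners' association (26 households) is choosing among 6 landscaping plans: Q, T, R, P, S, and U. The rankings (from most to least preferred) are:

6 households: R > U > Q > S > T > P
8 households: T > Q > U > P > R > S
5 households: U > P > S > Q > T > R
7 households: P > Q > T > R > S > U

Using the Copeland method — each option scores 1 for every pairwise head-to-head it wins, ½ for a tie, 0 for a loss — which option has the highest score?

Q: beats T, R, P, S, and U → score 5.
T: beats R, P, S, and U; loses to Q → score 4.
R: beats S; ties U; loses to Q, T, and P → score 1.5.
P: beats R and S; loses to Q, T, and U → score 2.
S: loses to Q, T, R, P, and U → score 0.
U: beats P and S; ties R; loses to Q and T → score 2.5.
Q has the best pairwise record.

Q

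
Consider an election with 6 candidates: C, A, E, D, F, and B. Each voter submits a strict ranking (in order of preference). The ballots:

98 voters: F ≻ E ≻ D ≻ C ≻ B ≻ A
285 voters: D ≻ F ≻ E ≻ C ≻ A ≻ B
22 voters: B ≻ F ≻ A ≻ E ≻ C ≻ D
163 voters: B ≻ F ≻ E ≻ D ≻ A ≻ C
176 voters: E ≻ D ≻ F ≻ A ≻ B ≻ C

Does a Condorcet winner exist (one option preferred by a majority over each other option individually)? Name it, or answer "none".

Checking pairwise contests:
E beats C 744–0.
C beats A 383–361.
F beats E 568–176.
E beats D 459–285.
D beats F 461–283.
C beats B 383–361.
Every option loses at least one head-to-head, so there is no Condorcet winner.

none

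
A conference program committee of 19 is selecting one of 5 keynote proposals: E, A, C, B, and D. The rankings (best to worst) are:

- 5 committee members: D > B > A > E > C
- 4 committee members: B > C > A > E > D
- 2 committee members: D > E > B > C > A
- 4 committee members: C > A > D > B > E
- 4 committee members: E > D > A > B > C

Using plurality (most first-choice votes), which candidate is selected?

First-place votes: E 4, A 0, C 4, B 4, D 7.
D has the most first-place votes.

D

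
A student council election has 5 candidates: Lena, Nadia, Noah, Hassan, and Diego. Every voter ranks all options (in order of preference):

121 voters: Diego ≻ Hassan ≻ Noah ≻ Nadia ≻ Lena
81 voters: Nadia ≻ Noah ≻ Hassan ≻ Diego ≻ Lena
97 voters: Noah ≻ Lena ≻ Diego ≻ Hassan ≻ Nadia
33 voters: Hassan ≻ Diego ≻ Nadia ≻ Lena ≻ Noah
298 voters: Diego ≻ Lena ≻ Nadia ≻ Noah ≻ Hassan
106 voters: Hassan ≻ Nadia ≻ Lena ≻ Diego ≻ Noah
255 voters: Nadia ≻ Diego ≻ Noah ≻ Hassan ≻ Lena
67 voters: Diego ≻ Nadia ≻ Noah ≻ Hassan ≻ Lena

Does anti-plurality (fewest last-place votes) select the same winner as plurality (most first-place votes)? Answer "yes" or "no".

yes

Anti-plurality — last-place votes: Lena 524, Nadia 97, Noah 139, Hassan 298, Diego 0. Winner: Diego.
Plurality — first-place votes: Lena 0, Nadia 336, Noah 97, Hassan 139, Diego 486. Winner: Diego.
The two methods agree.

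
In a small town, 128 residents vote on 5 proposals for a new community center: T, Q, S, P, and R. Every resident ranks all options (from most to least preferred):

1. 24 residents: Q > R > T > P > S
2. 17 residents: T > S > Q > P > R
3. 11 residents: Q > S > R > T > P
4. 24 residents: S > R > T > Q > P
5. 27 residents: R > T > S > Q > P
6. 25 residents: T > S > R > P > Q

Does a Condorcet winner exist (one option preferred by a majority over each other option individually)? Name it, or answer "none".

none

Checking pairwise contests:
R beats T 86–42.
T beats Q 93–35.
T beats S 93–35.
T beats P 128–0.
S beats R 77–51.
Every option loses at least one head-to-head, so there is no Condorcet winner.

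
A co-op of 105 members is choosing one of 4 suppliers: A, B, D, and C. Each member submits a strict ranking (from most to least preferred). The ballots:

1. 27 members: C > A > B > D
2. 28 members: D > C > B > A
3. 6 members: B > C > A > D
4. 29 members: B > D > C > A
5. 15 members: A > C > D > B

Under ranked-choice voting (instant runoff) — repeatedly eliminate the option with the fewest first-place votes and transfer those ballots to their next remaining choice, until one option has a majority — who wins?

Round 1: A 15, B 35, D 28, C 27. Eliminate A.
Round 2: B 35, D 28, C 42. Eliminate D.
Round 3: B 35, C 70. C has a majority.

C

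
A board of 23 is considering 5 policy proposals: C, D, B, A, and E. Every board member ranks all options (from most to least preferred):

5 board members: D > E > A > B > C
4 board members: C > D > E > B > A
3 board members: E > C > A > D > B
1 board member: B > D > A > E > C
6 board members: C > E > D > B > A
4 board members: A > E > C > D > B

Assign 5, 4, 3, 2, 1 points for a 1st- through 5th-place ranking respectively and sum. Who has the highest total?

E

C: 5·1 + 4·5 + 3·4 + 1·1 + 6·5 + 4·3 = 80
D: 5·5 + 4·4 + 3·2 + 1·4 + 6·3 + 4·2 = 77
B: 5·2 + 4·2 + 3·1 + 1·5 + 6·2 + 4·1 = 42
A: 5·3 + 4·1 + 3·3 + 1·3 + 6·1 + 4·5 = 57
E: 5·4 + 4·3 + 3·5 + 1·2 + 6·4 + 4·4 = 89
E has the highest Borda score (89).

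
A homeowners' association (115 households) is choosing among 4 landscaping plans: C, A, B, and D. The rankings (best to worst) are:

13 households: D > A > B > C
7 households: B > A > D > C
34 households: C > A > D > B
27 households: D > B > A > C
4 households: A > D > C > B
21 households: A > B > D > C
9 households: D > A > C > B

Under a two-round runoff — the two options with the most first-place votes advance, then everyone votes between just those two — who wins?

Round 1 first-place votes: C 34, A 25, B 7, D 49.
D and C advance.
Runoff: D is preferred to C by 81 voters; C by 34.
D wins the runoff.

D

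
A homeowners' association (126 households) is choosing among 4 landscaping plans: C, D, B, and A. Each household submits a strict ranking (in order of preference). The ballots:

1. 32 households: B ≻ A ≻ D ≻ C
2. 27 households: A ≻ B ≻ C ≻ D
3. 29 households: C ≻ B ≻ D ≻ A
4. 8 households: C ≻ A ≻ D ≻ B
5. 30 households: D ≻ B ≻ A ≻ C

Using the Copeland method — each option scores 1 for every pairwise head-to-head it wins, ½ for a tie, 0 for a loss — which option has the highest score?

B

C: beats D; loses to B and A → score 1.
D: loses to C, B, and A → score 0.
B: beats C, D, and A → score 3.
A: beats C and D; loses to B → score 2.
B has the best pairwise record.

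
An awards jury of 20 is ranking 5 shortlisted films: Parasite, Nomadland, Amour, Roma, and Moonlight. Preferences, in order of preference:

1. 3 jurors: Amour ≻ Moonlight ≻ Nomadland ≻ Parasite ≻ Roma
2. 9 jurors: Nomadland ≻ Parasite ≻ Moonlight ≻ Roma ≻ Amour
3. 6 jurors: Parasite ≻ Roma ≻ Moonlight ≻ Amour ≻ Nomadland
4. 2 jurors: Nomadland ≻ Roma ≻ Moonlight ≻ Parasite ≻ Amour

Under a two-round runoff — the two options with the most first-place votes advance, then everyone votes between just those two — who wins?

Nomadland

Round 1 first-place votes: Parasite 6, Nomadland 11, Amour 3, Roma 0, Moonlight 0.
Nomadland and Parasite advance.
Runoff: Nomadland is preferred to Parasite by 14 voters; Parasite by 6.
Nomadland wins the runoff.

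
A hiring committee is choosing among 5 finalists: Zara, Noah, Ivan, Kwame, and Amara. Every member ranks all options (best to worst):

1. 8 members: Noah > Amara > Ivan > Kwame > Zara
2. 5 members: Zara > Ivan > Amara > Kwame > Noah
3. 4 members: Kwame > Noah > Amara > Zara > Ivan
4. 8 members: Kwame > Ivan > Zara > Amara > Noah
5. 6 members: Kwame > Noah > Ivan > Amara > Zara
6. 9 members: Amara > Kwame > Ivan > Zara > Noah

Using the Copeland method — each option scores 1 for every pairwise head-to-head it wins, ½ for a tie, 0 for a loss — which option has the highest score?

Zara: beats Noah; loses to Ivan, Kwame, and Amara → score 1.
Noah: loses to Zara, Ivan, Kwame, and Amara → score 0.
Ivan: beats Zara and Noah; loses to Kwame and Amara → score 2.
Kwame: beats Zara, Noah, and Ivan; loses to Amara → score 3.
Amara: beats Zara, Noah, Ivan, and Kwame → score 4.
Amara has the best pairwise record.

Amara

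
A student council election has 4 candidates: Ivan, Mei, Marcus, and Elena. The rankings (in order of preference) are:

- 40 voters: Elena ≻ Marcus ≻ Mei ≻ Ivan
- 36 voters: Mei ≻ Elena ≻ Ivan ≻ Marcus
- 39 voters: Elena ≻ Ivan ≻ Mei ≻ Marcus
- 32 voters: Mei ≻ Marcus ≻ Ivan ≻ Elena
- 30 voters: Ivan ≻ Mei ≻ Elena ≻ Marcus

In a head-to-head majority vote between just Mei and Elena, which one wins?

Mei

Voters preferring Mei to Elena: 98; preferring Elena to Mei: 79.
Mei wins the head-to-head.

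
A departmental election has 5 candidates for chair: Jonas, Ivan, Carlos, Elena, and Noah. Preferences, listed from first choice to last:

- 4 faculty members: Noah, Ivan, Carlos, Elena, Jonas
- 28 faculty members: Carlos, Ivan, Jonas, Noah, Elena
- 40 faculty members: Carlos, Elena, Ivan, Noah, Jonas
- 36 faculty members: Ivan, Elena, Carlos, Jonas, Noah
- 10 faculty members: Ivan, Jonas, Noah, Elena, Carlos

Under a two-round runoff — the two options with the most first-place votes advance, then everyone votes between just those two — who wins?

Round 1 first-place votes: Jonas 0, Ivan 46, Carlos 68, Elena 0, Noah 4.
Carlos and Ivan advance.
Runoff: Carlos is preferred to Ivan by 68 voters; Ivan by 50.
Carlos wins the runoff.

Carlos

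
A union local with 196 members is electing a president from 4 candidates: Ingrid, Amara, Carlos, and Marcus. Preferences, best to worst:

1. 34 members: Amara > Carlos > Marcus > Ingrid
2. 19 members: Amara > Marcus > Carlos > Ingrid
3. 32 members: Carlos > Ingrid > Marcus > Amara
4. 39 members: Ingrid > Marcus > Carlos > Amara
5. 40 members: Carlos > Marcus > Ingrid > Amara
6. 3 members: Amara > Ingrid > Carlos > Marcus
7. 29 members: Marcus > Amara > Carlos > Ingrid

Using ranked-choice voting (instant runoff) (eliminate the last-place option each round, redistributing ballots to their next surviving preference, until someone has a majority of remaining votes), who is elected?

Carlos

Round 1: Ingrid 39, Amara 56, Carlos 72, Marcus 29. Eliminate Marcus.
Round 2: Ingrid 39, Amara 85, Carlos 72. Eliminate Ingrid.
Round 3: Amara 85, Carlos 111. Carlos has a majority.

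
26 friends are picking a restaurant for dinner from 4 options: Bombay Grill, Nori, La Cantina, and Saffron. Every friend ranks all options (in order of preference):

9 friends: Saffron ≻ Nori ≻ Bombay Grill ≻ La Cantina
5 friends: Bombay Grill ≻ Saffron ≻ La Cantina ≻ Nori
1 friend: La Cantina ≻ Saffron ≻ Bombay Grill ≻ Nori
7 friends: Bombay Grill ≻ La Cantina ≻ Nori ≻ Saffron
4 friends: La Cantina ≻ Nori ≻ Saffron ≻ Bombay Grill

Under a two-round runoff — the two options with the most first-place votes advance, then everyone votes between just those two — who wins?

Saffron

Round 1 first-place votes: Bombay Grill 12, Nori 0, La Cantina 5, Saffron 9.
Bombay Grill and Saffron advance.
Runoff: Bombay Grill is preferred to Saffron by 12 voters; Saffron by 14.
Saffron wins the runoff.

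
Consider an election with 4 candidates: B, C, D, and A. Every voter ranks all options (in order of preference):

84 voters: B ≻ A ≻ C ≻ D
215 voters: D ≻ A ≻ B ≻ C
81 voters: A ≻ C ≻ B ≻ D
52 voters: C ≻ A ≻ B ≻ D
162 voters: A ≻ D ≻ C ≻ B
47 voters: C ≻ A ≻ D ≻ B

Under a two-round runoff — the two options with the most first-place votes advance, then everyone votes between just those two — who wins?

Round 1 first-place votes: B 84, C 99, D 215, A 243.
A and D advance.
Runoff: A is preferred to D by 426 voters; D by 215.
A wins the runoff.

A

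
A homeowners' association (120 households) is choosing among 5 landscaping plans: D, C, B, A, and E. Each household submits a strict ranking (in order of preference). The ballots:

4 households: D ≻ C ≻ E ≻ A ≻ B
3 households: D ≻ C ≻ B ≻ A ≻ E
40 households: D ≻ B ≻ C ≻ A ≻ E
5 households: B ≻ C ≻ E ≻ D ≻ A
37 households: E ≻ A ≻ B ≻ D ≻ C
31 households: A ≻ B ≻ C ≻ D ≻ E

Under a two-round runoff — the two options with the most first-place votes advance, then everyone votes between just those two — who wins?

D

Round 1 first-place votes: D 47, C 0, B 5, A 31, E 37.
D and E advance.
Runoff: D is preferred to E by 78 voters; E by 42.
D wins the runoff.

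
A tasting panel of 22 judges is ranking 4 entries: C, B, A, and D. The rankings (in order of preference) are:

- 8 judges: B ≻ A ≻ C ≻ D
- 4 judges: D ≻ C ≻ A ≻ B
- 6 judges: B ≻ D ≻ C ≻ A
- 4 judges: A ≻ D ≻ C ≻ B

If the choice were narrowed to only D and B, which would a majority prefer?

B

Voters preferring D to B: 8; preferring B to D: 14.
B wins the head-to-head.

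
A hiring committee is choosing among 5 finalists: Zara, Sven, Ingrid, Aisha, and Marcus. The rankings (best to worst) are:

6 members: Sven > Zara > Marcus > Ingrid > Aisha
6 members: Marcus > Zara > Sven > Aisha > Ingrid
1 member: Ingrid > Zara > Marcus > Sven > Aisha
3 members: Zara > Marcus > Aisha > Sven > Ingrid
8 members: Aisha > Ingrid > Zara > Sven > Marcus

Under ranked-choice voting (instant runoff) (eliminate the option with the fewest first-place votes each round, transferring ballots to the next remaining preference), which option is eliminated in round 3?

Sven

Round 1: Zara 3, Sven 6, Ingrid 1, Aisha 8, Marcus 6. Eliminate Ingrid.
Round 2: Zara 4, Sven 6, Aisha 8, Marcus 6. Eliminate Zara.
Round 3: Sven 6, Aisha 8, Marcus 10. Eliminate Sven.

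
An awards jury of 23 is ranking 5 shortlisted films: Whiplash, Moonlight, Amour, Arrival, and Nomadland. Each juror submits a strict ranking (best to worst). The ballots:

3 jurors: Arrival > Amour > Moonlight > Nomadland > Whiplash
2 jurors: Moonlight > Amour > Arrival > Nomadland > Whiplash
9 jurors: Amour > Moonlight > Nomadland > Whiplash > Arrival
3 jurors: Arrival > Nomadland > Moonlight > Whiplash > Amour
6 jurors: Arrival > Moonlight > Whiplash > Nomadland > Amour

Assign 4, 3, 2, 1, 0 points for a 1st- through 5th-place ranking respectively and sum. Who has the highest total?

Whiplash: 3·0 + 2·0 + 9·1 + 3·1 + 6·2 = 24
Moonlight: 3·2 + 2·4 + 9·3 + 3·2 + 6·3 = 65
Amour: 3·3 + 2·3 + 9·4 + 3·0 + 6·0 = 51
Arrival: 3·4 + 2·2 + 9·0 + 3·4 + 6·4 = 52
Nomadland: 3·1 + 2·1 + 9·2 + 3·3 + 6·1 = 38
Moonlight has the highest Borda score (65).

Moonlight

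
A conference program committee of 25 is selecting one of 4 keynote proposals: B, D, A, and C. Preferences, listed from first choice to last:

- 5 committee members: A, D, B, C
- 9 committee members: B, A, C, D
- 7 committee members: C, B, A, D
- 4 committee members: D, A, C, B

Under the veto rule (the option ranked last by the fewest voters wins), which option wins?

A

Last-place votes: B 4, D 16, A 0, C 5.
A is ranked last by the fewest voters, so A wins.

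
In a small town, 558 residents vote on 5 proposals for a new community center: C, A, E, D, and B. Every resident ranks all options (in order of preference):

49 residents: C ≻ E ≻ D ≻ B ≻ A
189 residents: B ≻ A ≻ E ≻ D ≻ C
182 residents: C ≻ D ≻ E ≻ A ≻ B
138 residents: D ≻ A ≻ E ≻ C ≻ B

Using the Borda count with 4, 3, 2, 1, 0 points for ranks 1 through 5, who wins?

D

C: 49·4 + 189·0 + 182·4 + 138·1 = 1062
A: 49·0 + 189·3 + 182·1 + 138·3 = 1163
E: 49·3 + 189·2 + 182·2 + 138·2 = 1165
D: 49·2 + 189·1 + 182·3 + 138·4 = 1385
B: 49·1 + 189·4 + 182·0 + 138·0 = 805
D has the highest Borda score (1385).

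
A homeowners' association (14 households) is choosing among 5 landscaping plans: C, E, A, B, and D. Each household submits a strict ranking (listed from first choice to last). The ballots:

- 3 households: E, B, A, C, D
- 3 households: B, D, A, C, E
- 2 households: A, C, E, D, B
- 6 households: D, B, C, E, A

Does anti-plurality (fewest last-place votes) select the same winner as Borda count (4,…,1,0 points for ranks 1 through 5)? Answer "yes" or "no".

no

Anti-plurality — last-place votes: C 0, E 3, A 6, B 2, D 3. Winner: C.
Borda — scores: C 24, E 22, A 20, B 39, D 35. Winner: B.
The two methods disagree.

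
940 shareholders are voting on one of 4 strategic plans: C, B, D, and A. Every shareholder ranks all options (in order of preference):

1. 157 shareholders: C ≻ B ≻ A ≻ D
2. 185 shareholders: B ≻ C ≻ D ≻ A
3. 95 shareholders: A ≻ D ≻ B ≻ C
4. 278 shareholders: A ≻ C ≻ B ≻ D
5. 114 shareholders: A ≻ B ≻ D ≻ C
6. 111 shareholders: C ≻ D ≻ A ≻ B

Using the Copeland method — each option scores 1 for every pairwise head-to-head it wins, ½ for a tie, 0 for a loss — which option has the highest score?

C: beats B and D; loses to A → score 2.
B: beats D; loses to C and A → score 1.
D: loses to C, B, and A → score 0.
A: beats C, B, and D → score 3.
A has the best pairwise record.

A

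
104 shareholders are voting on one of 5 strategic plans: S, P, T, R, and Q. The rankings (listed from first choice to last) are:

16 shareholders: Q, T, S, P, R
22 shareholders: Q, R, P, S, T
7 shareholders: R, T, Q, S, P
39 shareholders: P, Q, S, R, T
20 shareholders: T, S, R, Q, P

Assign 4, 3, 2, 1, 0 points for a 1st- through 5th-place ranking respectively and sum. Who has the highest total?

S: 16·2 + 22·1 + 7·1 + 39·2 + 20·3 = 199
P: 16·1 + 22·2 + 7·0 + 39·4 + 20·0 = 216
T: 16·3 + 22·0 + 7·3 + 39·0 + 20·4 = 149
R: 16·0 + 22·3 + 7·4 + 39·1 + 20·2 = 173
Q: 16·4 + 22·4 + 7·2 + 39·3 + 20·1 = 303
Q has the highest Borda score (303).

Q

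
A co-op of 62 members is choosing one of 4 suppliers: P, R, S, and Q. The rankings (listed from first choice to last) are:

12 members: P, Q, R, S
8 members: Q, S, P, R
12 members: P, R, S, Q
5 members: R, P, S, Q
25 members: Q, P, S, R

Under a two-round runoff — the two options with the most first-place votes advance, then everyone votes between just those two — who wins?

Q

Round 1 first-place votes: P 24, R 5, S 0, Q 33.
Q and P advance.
Runoff: Q is preferred to P by 33 voters; P by 29.
Q wins the runoff.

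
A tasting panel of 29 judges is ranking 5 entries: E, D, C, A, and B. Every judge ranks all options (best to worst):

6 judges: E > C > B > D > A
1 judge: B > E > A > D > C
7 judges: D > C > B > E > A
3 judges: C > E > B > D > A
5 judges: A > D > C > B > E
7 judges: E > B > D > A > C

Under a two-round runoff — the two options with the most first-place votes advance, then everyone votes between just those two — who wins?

E

Round 1 first-place votes: E 13, D 7, C 3, A 5, B 1.
E and D advance.
Runoff: E is preferred to D by 17 voters; D by 12.
E wins the runoff.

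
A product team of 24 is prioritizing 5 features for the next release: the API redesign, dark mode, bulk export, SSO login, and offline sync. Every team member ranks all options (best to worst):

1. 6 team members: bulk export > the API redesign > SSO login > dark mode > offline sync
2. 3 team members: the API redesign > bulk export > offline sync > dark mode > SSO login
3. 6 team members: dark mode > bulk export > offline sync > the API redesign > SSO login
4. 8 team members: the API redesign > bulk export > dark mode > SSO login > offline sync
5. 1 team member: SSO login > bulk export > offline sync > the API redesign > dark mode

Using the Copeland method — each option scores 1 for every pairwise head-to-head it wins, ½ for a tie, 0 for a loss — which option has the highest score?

the API redesign: beats dark mode, SSO login, and offline sync; loses to bulk export → score 3.
dark mode: beats SSO login and offline sync; loses to the API redesign and bulk export → score 2.
bulk export: beats the API redesign, dark mode, SSO login, and offline sync → score 4.
SSO login: beats offline sync; loses to the API redesign, dark mode, and bulk export → score 1.
offline sync: loses to the API redesign, dark mode, bulk export, and SSO login → score 0.
bulk export has the best pairwise record.

bulk export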